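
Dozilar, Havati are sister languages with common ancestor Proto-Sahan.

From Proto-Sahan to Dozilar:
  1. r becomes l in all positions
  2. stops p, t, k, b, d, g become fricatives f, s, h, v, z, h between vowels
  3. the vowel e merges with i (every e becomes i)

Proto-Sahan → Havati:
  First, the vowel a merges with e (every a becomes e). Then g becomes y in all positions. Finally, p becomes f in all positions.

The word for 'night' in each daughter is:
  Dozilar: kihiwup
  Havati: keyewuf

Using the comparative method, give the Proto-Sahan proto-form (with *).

Position 7: Dozilar has p, Havati has f. Dozilar preserves p here (none of its changes turn any other segment into p), so the proto-segment is *p.
Position 4: Dozilar has i, Havati has e. Taking the neighbouring segments as reconstructed: Dozilar i could go back to *e or *i; Havati e could go back to *a or *e — the one source consistent with every daughter is *e.
Position 3: Dozilar has h, Havati has y. Taking the neighbouring segments as reconstructed: Dozilar h could go back to *k or *g or *h; Havati y could go back to *g or *y — the one source consistent with every daughter is *g.
This points to *kegewup. Verify forward in each daughter:
Dozilar: *kegewup
  kegewup (rule 1 does not apply)
  kegewup → kehewup   [intervocalic lenition]
  kehewup → kihiwup   [vowel merger]
  giving Dozilar kihiwup.
Havati: *kegewup
  kegewup (rule 1 does not apply)
  kegewup → keyewup   [unconditioned shift]
  keyewup → keyewuf   [unconditioned shift]
  giving Havati keyewuf.
Only *kegewup yields all of Dozilar kihiwup, Havati keyewuf.

*kegewup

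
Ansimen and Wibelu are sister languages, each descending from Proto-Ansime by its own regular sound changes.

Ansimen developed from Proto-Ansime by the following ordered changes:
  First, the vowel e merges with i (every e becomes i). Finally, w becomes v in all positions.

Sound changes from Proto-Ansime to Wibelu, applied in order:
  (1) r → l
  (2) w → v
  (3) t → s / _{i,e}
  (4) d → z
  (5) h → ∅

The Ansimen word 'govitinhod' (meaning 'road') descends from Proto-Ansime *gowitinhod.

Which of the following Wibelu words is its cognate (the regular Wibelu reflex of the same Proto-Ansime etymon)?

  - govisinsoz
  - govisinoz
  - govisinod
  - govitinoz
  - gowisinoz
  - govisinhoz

govisinoz

Wibelu: *gowitinhod > govitinhod > govisinhod > govisinhoz > govisinoz  (by unconditioned shift, palatalisation, unconditioned shift, h-loss)
Among the options, 'govisinoz' alone shows every Wibelu change applied in order.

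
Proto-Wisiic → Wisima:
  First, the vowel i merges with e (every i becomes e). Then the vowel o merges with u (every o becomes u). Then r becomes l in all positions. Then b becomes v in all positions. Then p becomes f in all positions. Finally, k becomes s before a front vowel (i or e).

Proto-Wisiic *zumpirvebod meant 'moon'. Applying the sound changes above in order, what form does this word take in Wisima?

Wisima: *zumpirvebod
  zumpirvebod → zumpervebod   [vowel merger]
  zumpervebod → zumpervebud   [vowel merger]
  zumpervebud → zumpelvebud   [unconditioned shift]
  zumpelvebud → zumpelvevud   [unconditioned shift]
  zumpelvevud → zumfelvevud   [unconditioned shift]
  zumfelvevud (rule 6 does not apply)
  giving Wisima zumfelvevud.

zumfelvevud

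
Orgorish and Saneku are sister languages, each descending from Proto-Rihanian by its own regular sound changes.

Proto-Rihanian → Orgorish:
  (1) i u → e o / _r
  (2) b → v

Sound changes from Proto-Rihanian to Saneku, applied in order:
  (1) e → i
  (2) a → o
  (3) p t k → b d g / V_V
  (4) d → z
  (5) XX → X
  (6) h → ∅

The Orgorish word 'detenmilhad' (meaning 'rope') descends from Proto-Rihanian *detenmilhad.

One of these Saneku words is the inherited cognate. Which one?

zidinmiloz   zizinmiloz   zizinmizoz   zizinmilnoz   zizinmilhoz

zizinmiloz

Saneku: start from *detenmilhad.
  rule 1 (vowel merger): detenmilhad → ditinmilhad
  rule 2 (vowel merger): ditinmilhad → ditinmilhod
  rule 3 (intervocalic voicing): ditinmilhod → didinmilhod
  rule 4 (unconditioned shift): didinmilhod → zizinmilhoz
  rule 5: no change — zizinmilhoz
  rule 6 (h-loss): zizinmilhoz → zizinmiloz
  ⇒ Saneku zizinmiloz
Only 'zizinmiloz' matches the regular Saneku development of *detenmilhad.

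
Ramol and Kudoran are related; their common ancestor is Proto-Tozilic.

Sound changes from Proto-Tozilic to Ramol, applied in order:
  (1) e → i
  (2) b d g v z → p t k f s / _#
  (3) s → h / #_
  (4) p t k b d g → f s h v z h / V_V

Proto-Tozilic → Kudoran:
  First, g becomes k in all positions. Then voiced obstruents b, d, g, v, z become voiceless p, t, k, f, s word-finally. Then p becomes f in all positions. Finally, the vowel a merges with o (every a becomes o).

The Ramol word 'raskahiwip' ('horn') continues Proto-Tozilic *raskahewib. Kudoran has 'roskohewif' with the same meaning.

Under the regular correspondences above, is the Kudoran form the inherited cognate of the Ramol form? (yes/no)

Derive the expected Kudoran reflex of *raskahewib:
Kudoran: start from *raskahewib.
  rule 1: no change — raskahewib
  rule 2 (final devoicing): raskahewib → raskahewip
  rule 3 (unconditioned shift): raskahewip → raskahewif
  rule 4 (vowel merger): raskahewif → roskohewif
  ⇒ Kudoran roskohewif
Kudoran 'roskohewif' matches the regular reflex exactly, so the pair is cognate.

yes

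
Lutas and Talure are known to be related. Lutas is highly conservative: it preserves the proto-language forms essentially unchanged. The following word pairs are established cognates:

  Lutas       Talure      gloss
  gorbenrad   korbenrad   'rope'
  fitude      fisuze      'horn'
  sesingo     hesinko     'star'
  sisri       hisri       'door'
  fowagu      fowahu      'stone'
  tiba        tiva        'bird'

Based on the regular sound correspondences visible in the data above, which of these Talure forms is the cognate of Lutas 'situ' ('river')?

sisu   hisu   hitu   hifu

sisri ~ hisri — Lutas s corresponds to Talure h word-initially before a front vowel.
fitude ~ fisuze — Lutas t corresponds to Talure s between vowels (before a back vowel).
Applying these to Lutas 'situ':
  situ → hitu   (s→h word-initially before a front vowel)
  hitu → hisu   (t→s between vowels (before a back vowel))
So the Talure cognate is 'hisu'.

hisu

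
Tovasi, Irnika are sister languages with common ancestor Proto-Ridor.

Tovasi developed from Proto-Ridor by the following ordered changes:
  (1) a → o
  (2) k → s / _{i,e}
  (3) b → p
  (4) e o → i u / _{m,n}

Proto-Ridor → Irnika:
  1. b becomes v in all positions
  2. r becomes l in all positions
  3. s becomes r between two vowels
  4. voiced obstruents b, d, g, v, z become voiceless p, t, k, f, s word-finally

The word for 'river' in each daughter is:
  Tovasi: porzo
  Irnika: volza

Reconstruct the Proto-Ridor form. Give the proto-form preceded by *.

Position 3: Tovasi has r, Irnika has l. Tovasi preserves r here (none of its changes turn any other segment into r), so the proto-segment is *r.
Position 1: Tovasi has p, Irnika has v. Taking the neighbouring segments as reconstructed: Tovasi p could go back to *p or *b; Irnika v could go back to *b or *v — the one source consistent with every daughter is *b.
This points to *borza. Verify forward in each daughter:
Tovasi: *borza > borzo > porzo  (by vowel merger, unconditioned shift)
Irnika: *borza
  borza → vorza   [unconditioned shift]
  vorza → volza   [unconditioned shift]
  volza (rule 3 does not apply)
  volza (rule 4 does not apply)
  giving Irnika volza.
*borza is the unique common source.

*borza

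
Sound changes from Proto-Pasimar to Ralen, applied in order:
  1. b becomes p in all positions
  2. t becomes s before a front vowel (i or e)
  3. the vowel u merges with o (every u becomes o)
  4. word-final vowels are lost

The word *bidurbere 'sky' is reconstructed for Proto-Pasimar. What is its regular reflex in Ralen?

Ralen: start from *bidurbere.
  rule 1 (unconditioned shift): bidurbere → pidurpere
  rule 2: no change — pidurpere
  rule 3 (vowel merger): pidurpere → pidorpere
  rule 4 (apocope): pidorpere → pidorper
  ⇒ Ralen pidorper

pidorper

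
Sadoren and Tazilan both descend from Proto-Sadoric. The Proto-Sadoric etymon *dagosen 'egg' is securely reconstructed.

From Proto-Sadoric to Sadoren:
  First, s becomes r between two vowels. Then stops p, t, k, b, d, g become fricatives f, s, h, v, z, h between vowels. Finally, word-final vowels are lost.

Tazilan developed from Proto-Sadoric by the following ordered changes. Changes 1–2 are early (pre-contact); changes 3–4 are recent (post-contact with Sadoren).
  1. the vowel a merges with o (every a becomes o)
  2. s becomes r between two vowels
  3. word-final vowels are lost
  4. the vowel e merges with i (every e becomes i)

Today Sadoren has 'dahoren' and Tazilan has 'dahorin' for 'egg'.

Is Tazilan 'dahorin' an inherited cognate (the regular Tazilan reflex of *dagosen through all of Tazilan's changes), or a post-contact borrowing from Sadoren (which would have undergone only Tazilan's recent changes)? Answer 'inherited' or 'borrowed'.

If inherited, *dagosen would pass through all of Tazilan's changes:
Tazilan: *dagosen > dogosen > dogoren > dogorin  (by vowel merger, rhotacism, vowel merger)
If borrowed from Sadoren 'dahoren' after the early changes, it would undergo only the recent ones:
  rule 3 (apocope): no change (dahoren)
  rule 4 (vowel merger): dahoren → dahorin
  ⇒ as a loan: dahorin
Tazilan 'dahorin' matches the loan outcome 'dahorin', not the inherited 'dogorin' — it skipped the early Tazilan changes, so it was borrowed from Sadoren.

borrowed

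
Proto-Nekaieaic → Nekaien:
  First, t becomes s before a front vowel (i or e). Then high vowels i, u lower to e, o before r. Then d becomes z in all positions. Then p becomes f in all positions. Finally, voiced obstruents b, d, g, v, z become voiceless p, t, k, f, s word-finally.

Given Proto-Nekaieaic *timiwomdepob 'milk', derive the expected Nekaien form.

simiwomzefop

Nekaien: start from *timiwomdepob.
  rule 1 (palatalisation): timiwomdepob → simiwomdepob
  rule 2: no change — simiwomdepob
  rule 3 (unconditioned shift): simiwomdepob → simiwomzepob
  rule 4 (unconditioned shift): simiwomzepob → simiwomzefob
  rule 5 (final devoicing): simiwomzefob → simiwomzefop
  ⇒ Nekaien simiwomzefop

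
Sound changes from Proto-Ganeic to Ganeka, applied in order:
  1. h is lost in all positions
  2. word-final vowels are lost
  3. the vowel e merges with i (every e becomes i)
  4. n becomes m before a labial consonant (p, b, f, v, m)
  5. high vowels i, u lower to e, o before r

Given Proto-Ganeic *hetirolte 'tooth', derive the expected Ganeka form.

iterolt

Ganeka: *hetirolte
  hetirolte → etirolte   [h-loss]
  etirolte → etirolt   [apocope]
  etirolt → itirolt   [vowel merger]
  itirolt (rule 4 does not apply)
  itirolt → iterolt   [pre-rhotic lowering]
  giving Ganeka iterolt.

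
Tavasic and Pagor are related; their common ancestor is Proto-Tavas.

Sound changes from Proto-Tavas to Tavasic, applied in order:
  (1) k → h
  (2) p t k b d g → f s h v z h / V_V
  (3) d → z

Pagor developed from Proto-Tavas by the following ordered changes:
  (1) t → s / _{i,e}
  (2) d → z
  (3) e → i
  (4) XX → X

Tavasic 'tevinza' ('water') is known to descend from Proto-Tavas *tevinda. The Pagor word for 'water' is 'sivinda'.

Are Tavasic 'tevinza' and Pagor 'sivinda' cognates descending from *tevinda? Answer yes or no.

Derive the expected Pagor reflex of *tevinda:
Pagor: *tevinda > sevinda > sevinza > sivinza  (by palatalisation, unconditioned shift, vowel merger)
The regular Pagor reflex would be 'sivinza', but the attested form is 'sivinda'. The correspondence is irregular, so they are not cognates (the Pagor form has a different source).

no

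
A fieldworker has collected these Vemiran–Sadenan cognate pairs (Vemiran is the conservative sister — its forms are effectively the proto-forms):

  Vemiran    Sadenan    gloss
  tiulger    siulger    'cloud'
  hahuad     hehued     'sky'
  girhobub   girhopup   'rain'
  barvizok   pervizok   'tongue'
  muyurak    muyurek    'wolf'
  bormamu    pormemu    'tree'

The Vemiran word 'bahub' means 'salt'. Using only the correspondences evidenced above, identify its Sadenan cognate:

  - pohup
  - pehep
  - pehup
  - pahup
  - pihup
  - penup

barvizok ~ pervizok — Vemiran b corresponds to Sadenan p word-initially before a back vowel.
hahuad ~ hehued, muyurak ~ muyurek — Vemiran a corresponds to Sadenan e after a consonant, before a consonant other than r, m, n, p, b, f, v.
girhobub ~ girhopup — Vemiran b corresponds to Sadenan p word-finally.
Applying these to Vemiran 'bahub':
  bahub → pahub   (b→p word-initially before a back vowel)
  pahub → pehub   (a→e after a consonant, before a consonant other than r, m, n, p, b, f, v)
  pehub → pehup   (b→p word-finally)
So the Sadenan cognate is 'pehup'.

pehup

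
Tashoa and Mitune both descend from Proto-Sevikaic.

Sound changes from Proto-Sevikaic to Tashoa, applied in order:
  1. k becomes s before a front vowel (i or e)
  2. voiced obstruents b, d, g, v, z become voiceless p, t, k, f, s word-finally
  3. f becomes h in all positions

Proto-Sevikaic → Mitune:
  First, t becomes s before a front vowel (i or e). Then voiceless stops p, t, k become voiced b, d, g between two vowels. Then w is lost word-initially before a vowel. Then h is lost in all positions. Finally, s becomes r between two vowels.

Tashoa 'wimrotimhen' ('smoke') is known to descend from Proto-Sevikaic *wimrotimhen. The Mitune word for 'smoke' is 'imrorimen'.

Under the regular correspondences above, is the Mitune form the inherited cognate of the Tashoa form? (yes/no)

Derive the expected Mitune reflex of *wimrotimhen:
Mitune: start from *wimrotimhen.
  rule 1 (palatalisation): wimrotimhen → wimrosimhen
  rule 2: no change — wimrosimhen
  rule 3 (glide loss): wimrosimhen → imrosimhen
  rule 4 (h-loss): imrosimhen → imrosimen
  rule 5 (rhotacism): imrosimen → imrorimen
  ⇒ Mitune imrorimen
Mitune 'imrorimen' matches the regular reflex exactly, so the pair is cognate.

yes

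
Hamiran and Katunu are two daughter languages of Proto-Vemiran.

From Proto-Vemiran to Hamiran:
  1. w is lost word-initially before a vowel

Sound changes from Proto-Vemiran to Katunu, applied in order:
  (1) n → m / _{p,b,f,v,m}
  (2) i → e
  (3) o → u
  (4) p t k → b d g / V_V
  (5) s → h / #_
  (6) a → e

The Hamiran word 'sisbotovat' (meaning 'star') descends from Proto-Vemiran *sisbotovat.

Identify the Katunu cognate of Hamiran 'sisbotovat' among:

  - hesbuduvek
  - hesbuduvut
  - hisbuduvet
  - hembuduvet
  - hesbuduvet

hesbuduvet

Katunu: start from *sisbotovat.
  rule 1: no change — sisbotovat
  rule 2 (vowel merger): sisbotovat → sesbotovat
  rule 3 (vowel merger): sesbotovat → sesbutuvat
  rule 4 (intervocalic voicing): sesbutuvat → sesbuduvat
  rule 5 (debuccalisation): sesbuduvat → hesbuduvat
  rule 6 (vowel merger): hesbuduvat → hesbuduvet
  ⇒ Katunu hesbuduvet
The other candidates each miss or misapply at least one Katunu change.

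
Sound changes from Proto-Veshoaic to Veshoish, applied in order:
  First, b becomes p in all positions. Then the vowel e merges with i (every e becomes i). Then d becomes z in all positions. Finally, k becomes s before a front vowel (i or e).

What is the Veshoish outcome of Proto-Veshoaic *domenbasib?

zominpasip

Veshoish: *domenbasib
  domenbasib → domenpasip   [unconditioned shift]
  domenpasip → dominpasip   [vowel merger]
  dominpasip → zominpasip   [unconditioned shift]
  zominpasip (rule 4 does not apply)
  giving Veshoish zominpasip.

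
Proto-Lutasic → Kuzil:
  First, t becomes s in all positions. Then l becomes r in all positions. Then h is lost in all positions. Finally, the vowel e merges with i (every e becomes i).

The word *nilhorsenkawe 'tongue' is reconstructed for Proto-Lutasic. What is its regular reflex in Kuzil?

nirorsinkawi

Kuzil: start from *nilhorsenkawe.
  rule 1: no change — nilhorsenkawe
  rule 2 (unconditioned shift): nilhorsenkawe → nirhorsenkawe
  rule 3 (h-loss): nirhorsenkawe → nirorsenkawe
  rule 4 (vowel merger): nirorsenkawe → nirorsinkawi
  ⇒ Kuzil nirorsinkawi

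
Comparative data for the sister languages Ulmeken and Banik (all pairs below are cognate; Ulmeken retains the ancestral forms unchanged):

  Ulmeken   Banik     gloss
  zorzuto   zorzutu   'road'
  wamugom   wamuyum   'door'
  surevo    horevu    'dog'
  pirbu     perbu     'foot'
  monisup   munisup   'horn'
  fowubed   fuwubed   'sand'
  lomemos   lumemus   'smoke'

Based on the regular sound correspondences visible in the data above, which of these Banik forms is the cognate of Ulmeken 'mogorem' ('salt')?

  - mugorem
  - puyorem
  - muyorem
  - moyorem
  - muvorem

fowubed ~ fuwubed, lomemos ~ lumemus — Ulmeken o corresponds to Banik u after a consonant, before a consonant other than r, m, n, p, b, f, v.
wamugom ~ wamuyum — Ulmeken g corresponds to Banik y between vowels (before a back vowel).
Applying these to Ulmeken 'mogorem':
  mogorem → mugorem   (o→u after a consonant, before a consonant other than r, m, n, p, b, f, v)
  mugorem → muyorem   (g→y between vowels (before a back vowel))
So the Banik cognate is 'muyorem'.

muyorem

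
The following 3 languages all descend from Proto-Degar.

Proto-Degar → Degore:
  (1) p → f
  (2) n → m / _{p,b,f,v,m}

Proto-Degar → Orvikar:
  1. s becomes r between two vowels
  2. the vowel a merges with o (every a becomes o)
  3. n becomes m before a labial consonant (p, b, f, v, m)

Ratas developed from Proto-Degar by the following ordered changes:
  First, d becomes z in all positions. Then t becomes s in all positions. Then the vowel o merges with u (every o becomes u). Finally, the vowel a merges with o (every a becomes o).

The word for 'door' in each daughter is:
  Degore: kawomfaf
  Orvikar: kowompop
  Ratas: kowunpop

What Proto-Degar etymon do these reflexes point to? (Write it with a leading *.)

Position 2: Degore has a, Orvikar has o, Ratas has o. Degore preserves a here (none of its changes turn any other segment into a), so the proto-segment is *a.
Position 7: Degore has a, Orvikar has o, Ratas has o. Degore preserves a here (none of its changes turn any other segment into a), so the proto-segment is *a.
Position 6: Degore has f, Orvikar has p, Ratas has p. Orvikar preserves p here (none of its changes turn any other segment into p), so the proto-segment is *p.
This points to *kawonpap. Verify forward in each daughter:
Degore: start from *kawonpap.
  rule 1 (unconditioned shift): kawonpap → kawonfaf
  rule 2 (nasal place assimilation): kawonfaf → kawomfaf
  ⇒ Degore kawomfaf
Orvikar: *kawonpap > kowonpop > kowompop  (by vowel merger, nasal place assimilation)
Ratas: *kawonpap > kawunpap > kowunpop  (by vowel merger, vowel merger)
*kawonpap is the unique common source.

*kawonpap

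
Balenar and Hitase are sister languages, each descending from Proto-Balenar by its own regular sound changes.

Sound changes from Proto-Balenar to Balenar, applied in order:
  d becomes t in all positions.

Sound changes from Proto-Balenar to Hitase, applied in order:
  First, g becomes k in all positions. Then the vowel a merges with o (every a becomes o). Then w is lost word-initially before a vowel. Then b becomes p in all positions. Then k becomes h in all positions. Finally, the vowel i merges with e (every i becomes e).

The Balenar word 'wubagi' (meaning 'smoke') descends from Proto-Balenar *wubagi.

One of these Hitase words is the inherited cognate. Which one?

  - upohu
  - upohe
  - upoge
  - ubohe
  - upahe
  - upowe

Hitase: *wubagi > wubaki > wuboki > uboki > upoki > upohi > upohe  (by unconditioned shift, vowel merger, glide loss, unconditioned shift, unconditioned shift, vowel merger)
Among the options, 'upohe' alone shows every Hitase change applied in order.

upohe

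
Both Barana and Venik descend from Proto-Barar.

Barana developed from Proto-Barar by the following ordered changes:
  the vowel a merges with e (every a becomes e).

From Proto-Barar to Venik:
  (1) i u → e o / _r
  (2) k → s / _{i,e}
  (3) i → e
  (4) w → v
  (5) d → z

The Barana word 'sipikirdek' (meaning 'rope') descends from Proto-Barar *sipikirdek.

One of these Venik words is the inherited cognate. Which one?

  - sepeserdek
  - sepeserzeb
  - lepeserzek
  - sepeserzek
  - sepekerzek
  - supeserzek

sepeserzek

Venik: *sipikirdek
  sipikirdek → sipikerdek   [pre-rhotic lowering]
  sipikerdek → sipiserdek   [palatalisation]
  sipiserdek → sepeserdek   [vowel merger]
  sepeserdek (rule 4 does not apply)
  sepeserdek → sepeserzek   [unconditioned shift]
  giving Venik sepeserzek.
Among the options, 'sepeserzek' alone shows every Venik change applied in order.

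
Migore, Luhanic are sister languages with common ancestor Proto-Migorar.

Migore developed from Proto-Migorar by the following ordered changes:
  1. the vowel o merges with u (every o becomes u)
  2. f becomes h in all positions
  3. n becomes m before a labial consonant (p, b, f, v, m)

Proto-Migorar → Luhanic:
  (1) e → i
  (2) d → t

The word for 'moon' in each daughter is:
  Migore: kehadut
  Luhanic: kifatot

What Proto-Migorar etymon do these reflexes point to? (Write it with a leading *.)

*kefadot

Position 5: Migore has d, Luhanic has t. Migore preserves d here (none of its changes turn any other segment into d), so the proto-segment is *d.
Position 3: Migore has h, Luhanic has f. Luhanic preserves f here (none of its changes turn any other segment into f), so the proto-segment is *f.
This points to *kefadot. Verify forward in each daughter:
Migore: *kefadot
  kefadot → kefadut   [vowel merger]
  kefadut → kehadut   [unconditioned shift]
  kehadut (rule 3 does not apply)
  giving Migore kehadut.
Luhanic: *kefadot > kifadot > kifatot  (by vowel merger, unconditioned shift)
*kefadot is the unique common source.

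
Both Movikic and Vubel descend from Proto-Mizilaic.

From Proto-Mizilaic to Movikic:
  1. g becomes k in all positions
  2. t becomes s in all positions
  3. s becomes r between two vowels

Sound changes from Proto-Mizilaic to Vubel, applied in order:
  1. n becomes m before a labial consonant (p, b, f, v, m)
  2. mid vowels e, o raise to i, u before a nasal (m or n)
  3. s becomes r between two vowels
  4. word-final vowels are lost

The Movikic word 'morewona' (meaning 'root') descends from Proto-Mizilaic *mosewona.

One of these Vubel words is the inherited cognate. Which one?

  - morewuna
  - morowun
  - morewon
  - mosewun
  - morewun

Vubel: *mosewona
  mosewona (rule 1 does not apply)
  mosewona → mosewuna   [pre-nasal raising]
  mosewuna → morewuna   [rhotacism]
  morewuna → morewun   [apocope]
  giving Vubel morewun.
Only 'morewun' matches the regular Vubel development of *mosewona.

morewun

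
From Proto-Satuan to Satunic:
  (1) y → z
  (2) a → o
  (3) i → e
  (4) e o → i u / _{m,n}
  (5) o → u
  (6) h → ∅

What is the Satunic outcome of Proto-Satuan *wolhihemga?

wuleimgu

Satunic: *wolhihemga > wolhihemgo > wolhehemgo > wolhehimgo > wulhehimgu > wuleimgu  (by vowel merger, vowel merger, pre-nasal raising, vowel merger, h-loss)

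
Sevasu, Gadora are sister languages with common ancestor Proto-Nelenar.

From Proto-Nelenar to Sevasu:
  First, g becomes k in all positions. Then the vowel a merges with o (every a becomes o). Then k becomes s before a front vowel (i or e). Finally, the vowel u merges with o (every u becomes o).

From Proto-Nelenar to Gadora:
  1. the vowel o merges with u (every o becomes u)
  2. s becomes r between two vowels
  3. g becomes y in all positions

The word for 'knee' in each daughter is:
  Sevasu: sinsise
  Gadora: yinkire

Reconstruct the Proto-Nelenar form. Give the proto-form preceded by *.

*ginkise

Position 6: Sevasu has s, Gadora has r. Taking the neighbouring segments as reconstructed: Sevasu s could go back to *k or *g or *s; Gadora r could go back to *s or *r — the one source consistent with every daughter is *s.
Position 1: Sevasu has s, Gadora has y. Taking the neighbouring segments as reconstructed: Sevasu s could go back to *k or *g or *s; Gadora y could go back to *g or *y — the one source consistent with every daughter is *g.
Verify the candidate proto-form against each daughter:
Sevasu: *ginkise > kinkise > sinsise  (by unconditioned shift, palatalisation)
Gadora: start from *ginkise.
  rule 1: no change — ginkise
  rule 2 (rhotacism): ginkise → ginkire
  rule 3 (unconditioned shift): ginkire → yinkire
  ⇒ Gadora yinkire
*ginkise is the unique common source.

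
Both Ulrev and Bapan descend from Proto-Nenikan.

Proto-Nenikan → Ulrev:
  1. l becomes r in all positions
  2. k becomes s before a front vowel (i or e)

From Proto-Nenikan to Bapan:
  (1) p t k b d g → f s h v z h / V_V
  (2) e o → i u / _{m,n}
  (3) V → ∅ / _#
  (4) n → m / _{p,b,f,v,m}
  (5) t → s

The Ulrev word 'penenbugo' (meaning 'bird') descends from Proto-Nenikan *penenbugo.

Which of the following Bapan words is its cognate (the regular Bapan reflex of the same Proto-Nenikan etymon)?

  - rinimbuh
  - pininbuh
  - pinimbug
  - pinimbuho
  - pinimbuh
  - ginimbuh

Bapan: *penenbugo > penenbuho > pininbuho > pininbuh > pinimbuh  (by intervocalic lenition, pre-nasal raising, apocope, nasal place assimilation)
Only 'pinimbuh' matches the regular Bapan development of *penenbugo.

pinimbuh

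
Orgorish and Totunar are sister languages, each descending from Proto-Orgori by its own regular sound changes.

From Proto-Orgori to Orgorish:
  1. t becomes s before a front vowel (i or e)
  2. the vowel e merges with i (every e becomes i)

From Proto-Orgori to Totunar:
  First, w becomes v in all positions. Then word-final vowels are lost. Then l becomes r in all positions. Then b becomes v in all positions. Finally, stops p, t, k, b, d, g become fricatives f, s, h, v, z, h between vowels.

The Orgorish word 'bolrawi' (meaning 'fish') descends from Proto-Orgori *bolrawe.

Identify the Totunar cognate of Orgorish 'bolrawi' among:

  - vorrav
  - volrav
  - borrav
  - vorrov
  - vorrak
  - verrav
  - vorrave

vorrav

Totunar: *bolrawe
  bolrawe → bolrave   [unconditioned shift]
  bolrave → bolrav   [apocope]
  bolrav → borrav   [unconditioned shift]
  borrav → vorrav   [unconditioned shift]
  vorrav (rule 5 does not apply)
  giving Totunar vorrav.
The other candidates each miss or misapply at least one Totunar change.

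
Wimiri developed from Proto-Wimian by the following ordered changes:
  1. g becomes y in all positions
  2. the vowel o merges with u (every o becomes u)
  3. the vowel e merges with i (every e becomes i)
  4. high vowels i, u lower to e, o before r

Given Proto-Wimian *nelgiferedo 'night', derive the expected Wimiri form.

nilyiferidu

Wimiri: *nelgiferedo
  nelgiferedo → nelyiferedo   [unconditioned shift]
  nelyiferedo → nelyiferedu   [vowel merger]
  nelyiferedu → nilyifiridu   [vowel merger]
  nilyifiridu → nilyiferidu   [pre-rhotic lowering]
  giving Wimiri nilyiferidu.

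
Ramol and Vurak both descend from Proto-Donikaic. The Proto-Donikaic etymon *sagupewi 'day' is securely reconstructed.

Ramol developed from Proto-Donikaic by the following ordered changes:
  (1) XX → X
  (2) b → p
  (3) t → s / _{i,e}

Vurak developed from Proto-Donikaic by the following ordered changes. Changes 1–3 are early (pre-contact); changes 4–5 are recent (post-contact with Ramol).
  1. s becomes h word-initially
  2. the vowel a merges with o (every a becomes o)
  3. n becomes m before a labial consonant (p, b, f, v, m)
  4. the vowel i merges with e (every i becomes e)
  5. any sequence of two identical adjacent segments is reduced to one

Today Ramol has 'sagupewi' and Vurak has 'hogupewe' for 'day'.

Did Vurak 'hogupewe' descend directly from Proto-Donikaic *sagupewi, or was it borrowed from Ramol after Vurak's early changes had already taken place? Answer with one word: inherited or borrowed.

inherited

If inherited, *sagupewi would pass through all of Vurak's changes:
Vurak: *sagupewi
  sagupewi → hagupewi   [debuccalisation]
  hagupewi → hogupewi   [vowel merger]
  hogupewi (rule 3 does not apply)
  hogupewi → hogupewe   [vowel merger]
  hogupewe (rule 5 does not apply)
  giving Vurak hogupewe.
If borrowed from Ramol 'sagupewi' after the early changes, it would undergo only the recent ones:
  rule 4 (vowel merger): sagupewi → sagupewe
  rule 5 (degemination): no change (sagupewe)
  ⇒ as a loan: sagupewe
Vurak 'hogupewe' matches the inherited outcome exactly, so it is an inherited cognate, not a loan.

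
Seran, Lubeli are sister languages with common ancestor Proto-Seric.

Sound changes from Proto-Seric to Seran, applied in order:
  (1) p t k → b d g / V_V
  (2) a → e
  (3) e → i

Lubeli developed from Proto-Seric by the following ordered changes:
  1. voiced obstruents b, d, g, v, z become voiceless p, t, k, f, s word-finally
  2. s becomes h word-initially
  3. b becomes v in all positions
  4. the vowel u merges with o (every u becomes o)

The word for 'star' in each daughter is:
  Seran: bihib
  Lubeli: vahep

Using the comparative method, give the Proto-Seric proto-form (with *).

Position 1: Seran has b, Lubeli has v. Taking the neighbouring segments as reconstructed: Seran b can only go back to *b; Lubeli v could go back to *b or *v — the one source consistent with every daughter is *b.
Position 2: Seran has i, Lubeli has a. Lubeli preserves a here (none of its changes turn any other segment into a), so the proto-segment is *a.
This points to *baheb. Verify forward in each daughter:
Seran: *baheb
  baheb (rule 1 does not apply)
  baheb → beheb   [vowel merger]
  beheb → bihib   [vowel merger]
  giving Seran bihib.
Lubeli: *baheb > bahep > vahep  (by final devoicing, unconditioned shift)
Only *baheb yields all of Seran bihib, Lubeli vahep.

*baheb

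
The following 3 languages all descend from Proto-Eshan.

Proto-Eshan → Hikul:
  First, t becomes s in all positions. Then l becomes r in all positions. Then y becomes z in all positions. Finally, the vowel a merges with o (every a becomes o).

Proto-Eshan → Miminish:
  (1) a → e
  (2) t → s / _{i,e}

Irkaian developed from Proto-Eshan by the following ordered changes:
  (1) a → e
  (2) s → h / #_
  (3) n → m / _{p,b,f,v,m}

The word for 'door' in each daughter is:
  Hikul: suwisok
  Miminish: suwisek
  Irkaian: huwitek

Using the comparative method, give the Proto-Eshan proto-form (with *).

Position 5: Hikul has s, Miminish has s, Irkaian has t. Irkaian preserves t here (none of its changes turn any other segment into t), so the proto-segment is *t.
Position 6: Hikul has o, Miminish has e, Irkaian has e. Taking the neighbouring segments as reconstructed: Hikul o could go back to *a or *o; Miminish e could go back to *a or *e; Irkaian e could go back to *a or *e — the one source consistent with every daughter is *a.
This points to *suwitak. Verify forward in each daughter:
Hikul: *suwitak
  suwitak → suwisak   [unconditioned shift]
  suwisak (rule 2 does not apply)
  suwisak (rule 3 does not apply)
  suwisak → suwisok   [vowel merger]
  giving Hikul suwisok.
Miminish: *suwitak
  suwitak → suwitek   [vowel merger]
  suwitek → suwisek   [palatalisation]
  giving Miminish suwisek.
Irkaian: *suwitak > suwitek > huwitek  (by vowel merger, debuccalisation)
Only *suwitak yields all of Hikul suwisok, Miminish suwisek, Irkaian huwitek.

*suwitak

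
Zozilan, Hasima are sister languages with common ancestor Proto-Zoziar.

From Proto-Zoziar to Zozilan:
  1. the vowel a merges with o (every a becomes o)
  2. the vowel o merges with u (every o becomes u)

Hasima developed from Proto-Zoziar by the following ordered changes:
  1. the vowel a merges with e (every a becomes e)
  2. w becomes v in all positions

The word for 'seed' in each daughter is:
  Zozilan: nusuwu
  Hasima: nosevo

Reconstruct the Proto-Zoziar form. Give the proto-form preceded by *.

Position 4: Zozilan has u, Hasima has e. Taking the neighbouring segments as reconstructed: Zozilan u could go back to *a or *o or *u; Hasima e could go back to *a or *e — the one source consistent with every daughter is *a.
Position 5: Zozilan has w, Hasima has v. Zozilan preserves w here (none of its changes turn any other segment into w), so the proto-segment is *w.
Position 6: Zozilan has u, Hasima has o. Hasima preserves o here (none of its changes turn any other segment into o), so the proto-segment is *o.
Continuing position by position gives *nosawo; check it forward:
Zozilan: start from *nosawo.
  rule 1 (vowel merger): nosawo → nosowo
  rule 2 (vowel merger): nosowo → nusuwu
  ⇒ Zozilan nusuwu
Hasima: start from *nosawo.
  rule 1 (vowel merger): nosawo → nosewo
  rule 2 (unconditioned shift): nosewo → nosevo
  ⇒ Hasima nosevo
*nosawo is the unique common source.

*nosawo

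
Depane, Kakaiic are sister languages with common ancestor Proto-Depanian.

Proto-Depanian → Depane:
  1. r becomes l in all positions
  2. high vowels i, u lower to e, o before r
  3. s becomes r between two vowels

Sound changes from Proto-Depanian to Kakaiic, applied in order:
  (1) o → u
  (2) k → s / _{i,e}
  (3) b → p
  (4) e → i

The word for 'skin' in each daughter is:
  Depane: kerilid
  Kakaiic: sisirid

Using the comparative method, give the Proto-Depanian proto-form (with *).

Position 3: Depane has r, Kakaiic has s. In Depane, r can only continue *s, so the proto-segment is *s.
Position 2: Depane has e, Kakaiic has i. Taking the neighbouring segments as reconstructed: Depane e can only go back to *e; Kakaiic i could go back to *e or *i — the one source consistent with every daughter is *e.
Continuing position by position gives *kesirid; check it forward:
Depane: *kesirid > kesilid > kerilid  (by unconditioned shift, rhotacism)
Kakaiic: start from *kesirid.
  rule 1: no change — kesirid
  rule 2 (palatalisation): kesirid → sesirid
  rule 3: no change — sesirid
  rule 4 (vowel merger): sesirid → sisirid
  ⇒ Kakaiic sisirid
No other proto-form is consistent with every reflex, so the reconstruction is *kesirid.

*kesirid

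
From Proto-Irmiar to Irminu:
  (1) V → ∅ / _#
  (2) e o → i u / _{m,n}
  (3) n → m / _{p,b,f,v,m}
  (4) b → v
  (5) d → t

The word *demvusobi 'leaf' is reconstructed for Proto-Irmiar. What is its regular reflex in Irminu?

Irminu: start from *demvusobi.
  rule 1 (apocope): demvusobi → demvusob
  rule 2 (pre-nasal raising): demvusob → dimvusob
  rule 3: no change — dimvusob
  rule 4 (unconditioned shift): dimvusob → dimvusov
  rule 5 (unconditioned shift): dimvusov → timvusov
  ⇒ Irminu timvusov

timvusov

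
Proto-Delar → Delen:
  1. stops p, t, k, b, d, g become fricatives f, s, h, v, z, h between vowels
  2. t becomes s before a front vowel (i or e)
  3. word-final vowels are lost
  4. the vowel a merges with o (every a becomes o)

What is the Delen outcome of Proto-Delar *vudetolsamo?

vuzesolsom

Delen: *vudetolsamo
  vudetolsamo → vuzesolsamo   [intervocalic lenition]
  vuzesolsamo (rule 2 does not apply)
  vuzesolsamo → vuzesolsam   [apocope]
  vuzesolsam → vuzesolsom   [vowel merger]
  giving Delen vuzesolsom.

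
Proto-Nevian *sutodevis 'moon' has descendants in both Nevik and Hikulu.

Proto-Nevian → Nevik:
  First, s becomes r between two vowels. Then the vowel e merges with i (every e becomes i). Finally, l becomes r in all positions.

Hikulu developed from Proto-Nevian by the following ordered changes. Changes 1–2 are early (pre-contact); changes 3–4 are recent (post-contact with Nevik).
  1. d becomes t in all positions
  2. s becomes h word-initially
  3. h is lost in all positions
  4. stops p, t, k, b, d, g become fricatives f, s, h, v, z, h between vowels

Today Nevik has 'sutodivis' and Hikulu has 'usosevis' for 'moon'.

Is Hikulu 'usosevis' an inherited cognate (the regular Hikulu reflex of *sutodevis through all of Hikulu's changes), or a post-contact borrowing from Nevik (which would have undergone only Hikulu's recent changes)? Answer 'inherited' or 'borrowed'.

inherited

If inherited, *sutodevis would pass through all of Hikulu's changes:
Hikulu: start from *sutodevis.
  rule 1 (unconditioned shift): sutodevis → sutotevis
  rule 2 (debuccalisation): sutotevis → hutotevis
  rule 3 (h-loss): hutotevis → utotevis
  rule 4 (intervocalic lenition): utotevis → usosevis
  ⇒ Hikulu usosevis
If borrowed from Nevik 'sutodivis' after the early changes, it would undergo only the recent ones:
  rule 3 (h-loss): no change (sutodivis)
  rule 4 (intervocalic lenition): sutodivis → susozivis
  ⇒ as a loan: susozivis
Hikulu 'usosevis' matches the inherited outcome exactly, so it is an inherited cognate, not a loan.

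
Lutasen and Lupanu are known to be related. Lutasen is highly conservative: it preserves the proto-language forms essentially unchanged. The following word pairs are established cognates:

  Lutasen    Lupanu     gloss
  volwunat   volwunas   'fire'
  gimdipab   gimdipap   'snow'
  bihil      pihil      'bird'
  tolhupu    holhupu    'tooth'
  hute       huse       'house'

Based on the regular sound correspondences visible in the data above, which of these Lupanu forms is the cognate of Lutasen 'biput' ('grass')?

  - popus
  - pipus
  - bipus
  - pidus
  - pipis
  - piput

bihil ~ pihil — Lutasen b corresponds to Lupanu p word-initially before a front vowel.
volwunat ~ volwunas — Lutasen t corresponds to Lupanu s word-finally.
Applying these to Lutasen 'biput':
  biput → piput   (b→p word-initially before a front vowel)
  piput → pipus   (t→s word-finally)
So the Lupanu cognate is 'pipus'.

pipus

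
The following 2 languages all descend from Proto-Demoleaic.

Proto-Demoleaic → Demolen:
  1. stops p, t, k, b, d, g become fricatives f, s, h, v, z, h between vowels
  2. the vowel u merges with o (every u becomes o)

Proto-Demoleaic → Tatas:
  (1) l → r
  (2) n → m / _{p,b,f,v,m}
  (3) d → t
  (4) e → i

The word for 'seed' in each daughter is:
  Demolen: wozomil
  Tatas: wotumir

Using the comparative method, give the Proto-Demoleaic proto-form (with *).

*wodumil

Position 4: Demolen has o, Tatas has u. Tatas preserves u here (none of its changes turn any other segment into u), so the proto-segment is *u.
Position 3: Demolen has z, Tatas has t. Taking the neighbouring segments as reconstructed: Demolen z could go back to *d or *z; Tatas t could go back to *t or *d — the one source consistent with every daughter is *d.
Continuing position by position gives *wodumil; check it forward:
Demolen: start from *wodumil.
  rule 1 (intervocalic lenition): wodumil → wozumil
  rule 2 (vowel merger): wozumil → wozomil
  ⇒ Demolen wozomil
Tatas: start from *wodumil.
  rule 1 (unconditioned shift): wodumil → wodumir
  rule 2: no change — wodumir
  rule 3 (unconditioned shift): wodumir → wotumir
  rule 4: no change — wotumir
  ⇒ Tatas wotumir
*wodumil is the unique common source.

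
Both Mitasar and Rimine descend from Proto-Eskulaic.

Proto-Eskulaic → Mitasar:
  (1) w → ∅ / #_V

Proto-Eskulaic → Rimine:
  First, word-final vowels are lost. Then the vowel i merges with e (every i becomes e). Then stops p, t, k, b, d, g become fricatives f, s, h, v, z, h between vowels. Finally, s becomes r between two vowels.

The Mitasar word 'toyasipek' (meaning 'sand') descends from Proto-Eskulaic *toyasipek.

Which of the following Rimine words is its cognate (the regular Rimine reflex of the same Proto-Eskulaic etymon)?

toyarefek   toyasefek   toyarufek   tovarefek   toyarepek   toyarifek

toyarefek

Rimine: *toyasipek > toyasepek > toyasefek > toyarefek  (by vowel merger, intervocalic lenition, rhotacism)
The other candidates each miss or misapply at least one Rimine change.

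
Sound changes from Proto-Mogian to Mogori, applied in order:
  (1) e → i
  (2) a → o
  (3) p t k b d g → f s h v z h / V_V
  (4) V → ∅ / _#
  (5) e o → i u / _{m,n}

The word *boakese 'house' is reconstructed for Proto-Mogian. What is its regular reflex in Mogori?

Mogori: *boakese > boakisi > bookisi > boohisi > boohis  (by vowel merger, vowel merger, intervocalic lenition, apocope)

boohis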